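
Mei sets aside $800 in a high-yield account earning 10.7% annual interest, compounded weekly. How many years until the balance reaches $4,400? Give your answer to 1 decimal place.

15.9 years

(1 + 0.00205769)^(52t) = 4,400/800 = 5.5.
52t·ln(1 + 0.00205769) = ln(5.5); 52t = 1.7047/0.00205558 ≈ 829.3278.
t ≈ 15.9486 years.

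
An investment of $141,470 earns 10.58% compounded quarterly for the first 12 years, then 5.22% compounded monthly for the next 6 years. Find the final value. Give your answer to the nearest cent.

Phase 1: 141,470·(1 + 0.02645)^48 ≈ 495,311.8383.
Phase 2: 495,311.8383·(1 + 0.00435)^72 ≈ 677,025.0675.

$677,025.07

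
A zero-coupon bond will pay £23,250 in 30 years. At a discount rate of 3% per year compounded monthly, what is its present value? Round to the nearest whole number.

Growth factor = (1 + 0.0025)^360 ≈ 2.4568422115.
P = 23,250/2.4568422115 ≈ 9,463.3672.

£9,463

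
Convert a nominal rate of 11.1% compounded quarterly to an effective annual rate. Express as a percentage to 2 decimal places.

11.57%

EAR = (1 + 11.1%/4)^4 − 1 = (1 + 0.02775)^4 − 1.
(1 + 0.02775)^4 ≈ 1.115706, so EAR ≈ 11.57064%.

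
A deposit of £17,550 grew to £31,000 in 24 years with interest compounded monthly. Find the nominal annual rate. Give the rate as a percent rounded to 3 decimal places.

(1 + r/12)^288 = 31,000/17,550 = 1.76638.
1 + r/12 = 1.76638^(1/288) ≈ 1.001977, so r/12 ≈ 0.00197742.
r ≈ 12·0.00197742 = 2.37290%.

2.373%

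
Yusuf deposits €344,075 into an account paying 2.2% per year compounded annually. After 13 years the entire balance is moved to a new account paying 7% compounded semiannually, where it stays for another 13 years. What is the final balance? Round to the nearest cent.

€1,116,770.31

Phase 1: 344,075·(1 + 0.022)^13 ≈ 456,577.7714.
Phase 2: 456,577.7714·(1 + 0.035)^26 ≈ 1,116,770.3077.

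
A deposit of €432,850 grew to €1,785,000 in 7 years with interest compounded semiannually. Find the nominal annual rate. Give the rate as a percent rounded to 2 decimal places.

21.30%

(1 + r/2)^14 = 1,785,000/432,850 = 4.12383.
1 + r/2 = 4.12383^(1/14) ≈ 1.106497, so r/2 ≈ 0.106497.
r ≈ 2·0.106497 = 21.29931%.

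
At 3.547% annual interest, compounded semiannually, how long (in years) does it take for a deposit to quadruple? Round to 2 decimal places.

(1 + 0.017735)^(2t) = 4.
2t = ln 4 / ln(1 + 0.017735) ≈ 1.3863/0.0175796 ≈ 78.8583.
t ≈ 39.4291.

39.43 years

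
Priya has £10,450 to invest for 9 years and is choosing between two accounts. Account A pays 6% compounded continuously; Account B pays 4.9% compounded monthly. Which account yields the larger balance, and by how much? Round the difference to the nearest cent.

A: e^(0.06·9) = e^0.54 ≈ 1.7160068622, so 10,450 × 1.7160068622 ≈ 17,932.2717.
B: (1 + 0.049/12)^108 ≈ 1.5528657092, so 10,450 × 1.5528657092 ≈ 16,227.4467.
Difference ≈ 1,704.8250 in favor of A.

Account A, by £1,704.83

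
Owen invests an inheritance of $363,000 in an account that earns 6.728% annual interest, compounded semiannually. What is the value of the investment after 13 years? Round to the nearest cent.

$858,042.14

Growth factor = (1 + 0.03364)^26 ≈ 2.36375245048.
A ≈ 363,000 × 2.36375245048 ≈ 858,042.1395.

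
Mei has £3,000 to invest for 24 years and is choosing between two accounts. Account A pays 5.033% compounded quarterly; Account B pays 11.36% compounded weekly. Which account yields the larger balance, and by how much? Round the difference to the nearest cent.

Account B, by £35,733.10

A: (1 + 0.0125825)^96 ≈ 3.321391506, so 3,000 × 3.321391506 ≈ 9,964.1745.
B: (1 + 0.1136/52)^1248 ≈ 15.232423219, so 3,000 × 15.232423219 ≈ 45,697.2697.
Difference ≈ 35,733.0951 in favor of B.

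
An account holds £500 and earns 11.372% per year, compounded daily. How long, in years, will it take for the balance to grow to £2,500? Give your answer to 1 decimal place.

14.2 years

We need (1 + 0.000311562)^(365t) = 5, so 365t = ln 5 / ln 1.000312 ≈ 5166.5173.
t ≈ 5166.5173/365 = 14.1548 years.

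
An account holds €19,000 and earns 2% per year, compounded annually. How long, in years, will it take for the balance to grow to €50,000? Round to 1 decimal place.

48.9 years

(1 + 0.02)^t = 50,000/19,000 = 2.6316.
t·ln(1 + 0.02) = ln(2.6316); t = 0.96758/0.0198026 ≈ 48.8614.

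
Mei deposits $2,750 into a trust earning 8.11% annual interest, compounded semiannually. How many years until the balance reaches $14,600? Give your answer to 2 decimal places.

21.00 years

We need (1 + 0.04055)^(2t) = 5.3091, so 2t = ln 5.3091 / ln 1.04055 ≈ 41.9986.
t ≈ 41.9986/2 = 20.9993 years.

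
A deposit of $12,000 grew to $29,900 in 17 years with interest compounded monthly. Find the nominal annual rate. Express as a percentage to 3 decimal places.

5.382%

The 204-period growth factor is 29,900/12,000 = 2.49167.
r/12 = 2.49167^(1/204) − 1 ≈ 0.00448528, so r ≈ 12·0.00448528 = 5.38234%.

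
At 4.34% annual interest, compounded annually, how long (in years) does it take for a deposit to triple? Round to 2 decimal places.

25.86 years

(1 + 0.0434)^t = 3.
t = ln 3 / ln(1 + 0.0434) ≈ 1.0986/0.0424846 ≈ 25.8591.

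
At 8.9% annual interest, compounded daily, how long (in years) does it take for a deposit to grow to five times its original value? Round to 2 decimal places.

18.09 years

(1 + 0.000243836)^(365t) = 5.
365t = ln 5 / ln(1 + 0.000243836) ≈ 1.6094/0.000243806 ≈ 6601.3085.
t ≈ 18.0858.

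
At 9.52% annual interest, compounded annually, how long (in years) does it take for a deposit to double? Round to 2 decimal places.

(1 + 0.0952)^t = 2.
t = ln 2 / ln(1 + 0.0952) ≈ 0.69315/0.090937 ≈ 7.6223.

7.62 years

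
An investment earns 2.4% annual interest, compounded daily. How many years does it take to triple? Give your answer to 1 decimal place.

45.8 years

(1 + 0.0000657534)^(365t) = 3.
365t = ln 3 / ln(1 + 0.0000657534) ≈ 1.0986/6.57513e-05 ≈ 16708.6112.
t ≈ 45.7770.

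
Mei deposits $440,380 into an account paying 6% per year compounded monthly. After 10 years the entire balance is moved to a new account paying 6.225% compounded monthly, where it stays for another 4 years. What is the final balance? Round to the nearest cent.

After 10 years at 6%: 440,380 × 1.819396734032 ≈ 801,225.9337.
Then 4 years at 6.225%: 801,225.9337 × 1.281916701731 ≈ 1,027,104.9063.

$1,027,104.91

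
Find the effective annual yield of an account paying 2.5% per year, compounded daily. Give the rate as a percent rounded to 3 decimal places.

EAR = (1 + 2.5%/365)^365 − 1 = (1 + 0.0000684932)^365 − 1.
(1 + 0.0000684932)^365 ≈ 1.025314, so EAR ≈ 2.53142%.

2.531%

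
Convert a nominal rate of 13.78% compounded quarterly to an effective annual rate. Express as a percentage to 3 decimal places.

14.509%

EAR = (1 + 13.78%/4)^4 − 1 = (1 + 0.03445)^4 − 1.
(1 + 0.03445)^4 ≈ 1.145086, so EAR ≈ 14.50858%.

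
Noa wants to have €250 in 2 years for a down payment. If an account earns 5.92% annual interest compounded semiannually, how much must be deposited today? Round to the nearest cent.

Periodic rate = 5.92%/2 = 0.0296; 4 periods.
P = 250/(1 + 0.0296)^4 ≈ 250/1.12376147 ≈ 222.4671.

€222.47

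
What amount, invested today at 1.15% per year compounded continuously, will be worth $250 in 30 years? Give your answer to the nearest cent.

P = A·e^(−rt) = 250·e^(−0.345).
e^(−0.345) ≈ 0.708220353, so P ≈ 177.0551.

$177.06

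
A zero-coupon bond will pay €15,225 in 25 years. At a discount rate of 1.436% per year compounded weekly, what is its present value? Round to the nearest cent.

Growth factor = (1 + 0.01436/52)^1300 ≈ 1.4318258378.
P = 15,225/1.4318258378 ≈ 10,633.2765.

€10,633.28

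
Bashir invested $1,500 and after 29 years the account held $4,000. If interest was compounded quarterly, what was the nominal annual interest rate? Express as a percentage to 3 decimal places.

3.397%

The 116-period growth factor is 4,000/1,500 = 2.66667.
r/4 = 2.66667^(1/116) − 1 ≈ 0.00849127, so r ≈ 4·0.00849127 = 3.39651%.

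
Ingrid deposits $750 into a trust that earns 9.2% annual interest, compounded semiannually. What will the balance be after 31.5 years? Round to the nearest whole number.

Periodic rate = 9.2%/2 = 0.046; periods = 2·31.5 = 63.
A = 750·(1 + 0.046)^63 ≈ 750·17.001847855 ≈ 12,751.3859.

$12,751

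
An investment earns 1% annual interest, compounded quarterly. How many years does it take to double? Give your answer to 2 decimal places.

(1 + 0.0025)^(4t) = 2.
4t = ln 2 / ln(1 + 0.0025) ≈ 0.69315/0.00249688 ≈ 277.6053.
t ≈ 69.4013.

69.40 years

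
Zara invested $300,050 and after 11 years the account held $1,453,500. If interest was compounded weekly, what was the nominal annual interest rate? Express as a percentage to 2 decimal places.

(1 + r/52)^572 = 1,453,500/300,050 = 4.84419.
1 + r/52 = 4.84419^(1/572) ≈ 1.002762, so r/52 ≈ 0.00276217.
r ≈ 52·0.00276217 = 14.36326%.

14.36%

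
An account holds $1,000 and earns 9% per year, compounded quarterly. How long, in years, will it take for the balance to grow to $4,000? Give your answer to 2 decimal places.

15.58 years

We need (1 + 0.0225)^(4t) = 4, so 4t = ln 4 / ln 1.0225 ≈ 62.3037.
t ≈ 62.3037/4 = 15.5759 years.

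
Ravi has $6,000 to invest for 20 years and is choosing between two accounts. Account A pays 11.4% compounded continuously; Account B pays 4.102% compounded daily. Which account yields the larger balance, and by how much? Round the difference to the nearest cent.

Account A, by $45,032.26

A: e^(0.114·20) = e^2.28 ≈ 9.7766804095, so 6,000 × 9.7766804095 ≈ 58,660.0825.
B: (1 + 0.04102/365)^7300 ≈ 2.2713035181, so 6,000 × 2.2713035181 ≈ 13,627.8211.
Difference ≈ 45,032.2613 in favor of A.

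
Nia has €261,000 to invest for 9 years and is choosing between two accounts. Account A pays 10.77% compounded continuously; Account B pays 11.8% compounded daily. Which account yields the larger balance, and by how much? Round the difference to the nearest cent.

Account B, by €66,699.76

Account A growth factor: e^(0.1077·9) = e^0.9693 ≈ 2.63609854438; balance ≈ 688,021.7201.
Account B growth factor: (1 + 0.118/365)^3285 ≈ 2.89165317439; balance ≈ 754,721.4785.
Account B is larger by 66,699.7584.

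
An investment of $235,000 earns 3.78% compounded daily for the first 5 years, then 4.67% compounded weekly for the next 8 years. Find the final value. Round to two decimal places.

Phase 1: 235,000·(1 + 0.0378/365)^1825 ≈ 283,886.8457.
Phase 2: 283,886.8457·(1 + 0.0467/52)^416 ≈ 412,405.9038.

$412,405.90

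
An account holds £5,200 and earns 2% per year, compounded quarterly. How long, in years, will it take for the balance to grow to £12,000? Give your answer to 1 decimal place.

41.9 years

(1 + 0.005)^(4t) = 12,000/5,200 = 2.3077.
4t·ln(1 + 0.005) = ln(2.3077); 4t = 0.83625/0.00498754 ≈ 167.6674.
t ≈ 41.9168 years.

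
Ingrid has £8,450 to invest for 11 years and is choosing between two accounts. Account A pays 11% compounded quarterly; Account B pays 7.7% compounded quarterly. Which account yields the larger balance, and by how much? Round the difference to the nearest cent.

Account A, by £8,324.95

Account A growth factor: (1 + 0.0275)^44 ≈ 3.2991384713; balance ≈ 27,877.7201.
Account B growth factor: (1 + 0.01925)^44 ≈ 2.3139378255; balance ≈ 19,552.7746.
Account A is larger by 8,324.9455.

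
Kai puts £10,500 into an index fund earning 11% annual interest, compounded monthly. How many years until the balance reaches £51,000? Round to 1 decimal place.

14.4 years

(1 + 0.00916667)^(12t) = 51,000/10,500 = 4.8571.
12t·ln(1 + 0.00916667) = ln(4.8571); 12t = 1.5805/0.00912491 ≈ 173.2018.
t ≈ 14.4335 years.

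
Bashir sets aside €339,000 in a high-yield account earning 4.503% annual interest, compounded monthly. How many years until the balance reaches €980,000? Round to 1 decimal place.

We need (1 + 0.0037525)^(12t) = 2.8909, so 12t = ln 2.8909 / ln 1.003753 ≈ 283.4225.
t ≈ 283.4225/12 = 23.6185 years.

23.6 years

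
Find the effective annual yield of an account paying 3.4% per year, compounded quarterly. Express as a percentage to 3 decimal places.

One year is 4 periods at 0.0085 each: (1 + 0.0085)^4 ≈ 1.034436.
EAR = 1.034436 − 1 ≈ 3.44360%.

3.444%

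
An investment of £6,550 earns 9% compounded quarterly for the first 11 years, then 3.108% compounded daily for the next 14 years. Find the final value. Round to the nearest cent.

Phase 1: 6,550·(1 + 0.0225)^44 ≈ 17,435.2121.
Phase 2: 17,435.2121·(1 + 0.03108/365)^5110 ≈ 26,939.4921.

£26,939.49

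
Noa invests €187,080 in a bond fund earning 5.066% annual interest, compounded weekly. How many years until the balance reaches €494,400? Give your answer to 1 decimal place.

19.2 years

(1 + 0.000974231)^(52t) = 494,400/187,080 = 2.6427.
52t·ln(1 + 0.000974231) = ln(2.6427); 52t = 0.97181/0.000973757 ≈ 997.9996.
t ≈ 19.1923 years.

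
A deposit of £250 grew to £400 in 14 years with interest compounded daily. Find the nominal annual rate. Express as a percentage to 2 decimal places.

3.36%

The 5110-period growth factor is 400/250 = 1.6.
r/365 = 1.6^(1/5110) − 1 ≈ 0.0000919815, so r ≈ 365·0.0000919815 = 3.35732%.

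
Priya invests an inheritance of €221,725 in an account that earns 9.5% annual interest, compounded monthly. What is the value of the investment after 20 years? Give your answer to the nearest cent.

€1,471,380.72

Periodic rate = 9.5%/12 = 0.00791667; periods = 12·20 = 240.
A = 221,725·(1 + 0.095/12)^240 ≈ 221,725·6.636061406042 ≈ 1,471,380.7153.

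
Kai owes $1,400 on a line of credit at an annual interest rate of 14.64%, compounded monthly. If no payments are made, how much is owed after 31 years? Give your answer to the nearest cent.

$127,410.11

Periodic rate = 14.64%/12 = 0.0122; periods = 12·31 = 372.
A = 1,400·(1 + 0.0122)^372 ≈ 1,400·91.0072237102 ≈ 127,410.1132.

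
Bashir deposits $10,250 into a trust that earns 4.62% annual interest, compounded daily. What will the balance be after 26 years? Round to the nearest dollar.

Periodic rate = 4.62%/365 = 0.000126575; periods = 365·26 = 9490.
A = 10,250·(1 + 0.0462/365)^9490 ≈ 10,250·3.3238507832 ≈ 34,069.4705.

$34,069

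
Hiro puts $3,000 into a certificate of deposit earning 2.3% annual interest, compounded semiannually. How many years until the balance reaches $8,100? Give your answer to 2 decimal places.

(1 + 0.0115)^(2t) = 8,100/3,000 = 2.7.
2t·ln(1 + 0.0115) = ln(2.7); 2t = 0.99325/0.0114344 ≈ 86.8654.
t ≈ 43.4327 years.

43.43 years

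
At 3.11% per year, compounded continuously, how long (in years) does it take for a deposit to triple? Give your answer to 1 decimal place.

35.3 years

e^(0.0311t) = 3, so 0.0311t = ln 3 ≈ 1.0986.
t ≈ 1.0986/0.0311 ≈ 35.3252.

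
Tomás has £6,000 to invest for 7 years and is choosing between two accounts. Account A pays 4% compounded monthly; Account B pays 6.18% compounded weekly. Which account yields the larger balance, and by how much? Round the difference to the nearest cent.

Account A growth factor: (1 + 0.04/12)^84 ≈ 1.322513864; balance ≈ 7,935.0832.
Account B growth factor: (1 + 0.0618/52)^364 ≈ 1.540863755; balance ≈ 9,245.1825.
Account B is larger by 1,310.0993.

Account B, by £1,310.10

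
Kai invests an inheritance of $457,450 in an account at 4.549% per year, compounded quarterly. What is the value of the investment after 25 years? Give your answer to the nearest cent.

Periodic rate = 4.549%/4 = 0.0113725; periods = 4·25 = 100.
A = 457,450·(1 + 0.0113725)^100 ≈ 457,450·3.098232928951 ≈ 1,417,286.6533.

$1,417,286.65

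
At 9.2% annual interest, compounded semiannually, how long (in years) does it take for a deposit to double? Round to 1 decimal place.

(1 + 0.046)^(2t) = 2.
2t = ln 2 / ln(1 + 0.046) ≈ 0.69315/0.0449734 ≈ 15.4124.
t ≈ 7.7062.

7.7 years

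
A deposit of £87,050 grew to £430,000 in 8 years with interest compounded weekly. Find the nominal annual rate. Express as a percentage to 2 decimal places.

20.00%

(1 + r/52)^416 = 430,000/87,050 = 4.93969.
1 + r/52 = 4.93969^(1/416) ≈ 1.003847, so r/52 ≈ 0.00384705.
r ≈ 52·0.00384705 = 20.00466%.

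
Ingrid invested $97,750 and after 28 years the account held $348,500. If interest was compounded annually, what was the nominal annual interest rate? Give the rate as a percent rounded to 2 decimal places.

(1 + r)^28 = 348,500/97,750 = 3.56522.
1 + r = 3.56522^(1/28) ≈ 1.046447, so r ≈ 0.0464473.
r ≈ 4.64473%.

4.64%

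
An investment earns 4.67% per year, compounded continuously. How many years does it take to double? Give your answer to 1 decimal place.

e^(0.0467t) = 2, so 0.0467t = ln 2 ≈ 0.69315.
t ≈ 0.69315/0.0467 ≈ 14.8426.

14.8 years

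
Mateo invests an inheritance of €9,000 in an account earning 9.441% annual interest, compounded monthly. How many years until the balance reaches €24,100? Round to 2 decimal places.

10.47 years

We need (1 + 0.0078675)^(12t) = 2.6778, so 12t = ln 2.6778 / ln 1.007867 ≈ 125.6888.
t ≈ 125.6888/12 = 10.4741 years.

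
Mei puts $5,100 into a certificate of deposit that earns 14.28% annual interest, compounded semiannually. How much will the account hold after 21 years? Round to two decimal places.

Growth factor = (1 + 0.0714)^42 ≈ 18.112106598.
A ≈ 5,100 × 18.112106598 ≈ 92,371.7437.

$92,371.74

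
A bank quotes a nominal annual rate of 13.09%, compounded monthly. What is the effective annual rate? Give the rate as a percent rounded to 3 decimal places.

13.905%

EAR = (1 + 13.09%/12)^12 − 1 = (1 + 0.0109083)^12 − 1.
(1 + 0.0109083)^12 ≈ 1.139046, so EAR ≈ 13.90461%.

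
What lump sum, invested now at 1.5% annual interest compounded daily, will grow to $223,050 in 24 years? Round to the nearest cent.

$155,617.86

Growth factor = (1 + 0.015/365)^8760 ≈ 1.43331881218.
P = 223,050/1.43331881218 ≈ 155,617.8556.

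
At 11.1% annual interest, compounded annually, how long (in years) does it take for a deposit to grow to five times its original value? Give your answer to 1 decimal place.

15.3 years

(1 + 0.111)^t = 5.
t = ln 5 / ln(1 + 0.111) ≈ 1.6094/0.105261 ≈ 15.2900.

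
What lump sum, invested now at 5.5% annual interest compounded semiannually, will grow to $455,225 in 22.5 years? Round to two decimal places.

$134,290.02

Periodic rate = 5.5%/2 = 0.0275; 45 periods.
P = 455,225/(1 + 0.0275)^45 ≈ 455,225/3.38986477925 ≈ 134,290.0173.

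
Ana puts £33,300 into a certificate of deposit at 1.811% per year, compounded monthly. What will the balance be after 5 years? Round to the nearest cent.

£36,453.56

Periodic rate = 1.811%/12 = 0.00150917; periods = 12·5 = 60.
A = 33,300·(1 + 0.01811/12)^60 ≈ 33,300·1.0947015195 ≈ 36,453.5606.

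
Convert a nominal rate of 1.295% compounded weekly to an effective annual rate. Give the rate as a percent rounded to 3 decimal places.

EAR = (1 + 1.295%/52)^52 − 1 = (1 + 0.000249038)^52 − 1.
(1 + 0.000249038)^52 ≈ 1.013033, so EAR ≈ 1.30326%.

1.303%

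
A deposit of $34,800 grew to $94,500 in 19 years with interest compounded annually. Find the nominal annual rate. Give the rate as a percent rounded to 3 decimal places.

5.398%

The 19-period growth factor is 94,500/34,800 = 2.71552.
r = 2.71552^(1/19) − 1 ≈ 0.0539848, i.e. 5.39848%.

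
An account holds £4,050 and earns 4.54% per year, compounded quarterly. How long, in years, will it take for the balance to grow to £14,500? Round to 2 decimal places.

(1 + 0.01135)^(4t) = 14,500/4,050 = 3.5802.
4t·ln(1 + 0.01135) = ln(3.5802); 4t = 1.2754/0.0112861 ≈ 113.0094.
t ≈ 28.2523 years.

28.25 years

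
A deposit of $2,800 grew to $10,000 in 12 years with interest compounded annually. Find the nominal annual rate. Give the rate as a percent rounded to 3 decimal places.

(1 + r)^12 = 10,000/2,800 = 3.57143.
1 + r = 3.57143^(1/12) ≈ 1.111911, so r ≈ 0.111911.
r ≈ 11.19114%.

11.191%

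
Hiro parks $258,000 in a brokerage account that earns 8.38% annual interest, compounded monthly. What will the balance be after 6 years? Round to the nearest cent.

$425,818.03

Growth factor = (1 + 0.0838/12)^72 ≈ 1.65045749763.
A ≈ 258,000 × 1.65045749763 ≈ 425,818.0344.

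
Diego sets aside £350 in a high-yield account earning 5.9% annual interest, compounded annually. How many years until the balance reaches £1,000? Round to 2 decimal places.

We need (1 + 0.059)^t = 2.8571, so t = ln 2.8571 / ln 1.059 ≈ 18.3135.

18.31 years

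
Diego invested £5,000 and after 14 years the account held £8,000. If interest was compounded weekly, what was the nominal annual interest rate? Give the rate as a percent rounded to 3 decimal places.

3.358%

(1 + r/52)^728 = 8,000/5,000 = 1.6.
1 + r/52 = 1.6^(1/728) ≈ 1.000646, so r/52 ≈ 0.000645818.
r ≈ 52·0.000645818 = 3.35825%.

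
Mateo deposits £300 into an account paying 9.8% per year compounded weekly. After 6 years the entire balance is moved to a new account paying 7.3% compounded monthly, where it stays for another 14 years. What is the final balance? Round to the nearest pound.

£1,495

Phase 1: 300·(1 + 0.098/52)^312 ≈ 539.8164.
Phase 2: 539.8164·(1 + 0.073/12)^168 ≈ 1,495.3761.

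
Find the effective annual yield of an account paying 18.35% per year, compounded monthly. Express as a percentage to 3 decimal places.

EAR = (1 + 18.35%/12)^12 − 1 = (1 + 0.0152917)^12 − 1.
(1 + 0.0152917)^12 ≈ 1.199748, so EAR ≈ 19.97475%.

19.975%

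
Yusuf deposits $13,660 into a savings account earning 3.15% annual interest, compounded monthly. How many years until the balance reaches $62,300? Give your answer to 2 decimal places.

(1 + 0.002625)^(12t) = 62,300/13,660 = 4.5608.
12t·ln(1 + 0.002625) = ln(4.5608); 12t = 1.5175/0.00262156 ≈ 578.8497.
t ≈ 48.2375 years.

48.24 years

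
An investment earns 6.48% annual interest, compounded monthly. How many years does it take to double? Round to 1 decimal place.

(1 + 0.0054)^(12t) = 2.
12t = ln 2 / ln(1 + 0.0054) ≈ 0.69315/0.00538547 ≈ 128.7069.
t ≈ 10.7256.

10.7 years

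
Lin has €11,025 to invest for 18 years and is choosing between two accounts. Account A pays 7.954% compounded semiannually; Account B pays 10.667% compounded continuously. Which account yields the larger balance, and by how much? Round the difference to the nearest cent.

Account A growth factor: (1 + 0.03977)^36 ≈ 4.0713850739; balance ≈ 44,887.0204.
Account B growth factor: e^(0.10667·18) = e^1.92006 ≈ 6.8213677391; balance ≈ 75,205.5793.
Account B is larger by 30,318.5589.

Account B, by €30,318.56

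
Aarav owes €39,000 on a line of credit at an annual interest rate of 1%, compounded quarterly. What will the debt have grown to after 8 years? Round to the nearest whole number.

€42,244

Periodic rate = 1%/4 = 0.0025; periods = 4·8 = 32.
A = 39,000·(1 + 0.0025)^32 ≈ 39,000·1.0831789246 ≈ 42,243.9781.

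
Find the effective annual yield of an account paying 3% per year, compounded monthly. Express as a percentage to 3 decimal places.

One year is 12 periods at 0.0025 each: (1 + 0.0025)^12 ≈ 1.030416.
EAR = 1.030416 − 1 ≈ 3.04160%.

3.042%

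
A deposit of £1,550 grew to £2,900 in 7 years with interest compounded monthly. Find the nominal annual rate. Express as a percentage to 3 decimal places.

The 84-period growth factor is 2,900/1,550 = 1.87097.
r/12 = 1.87097^(1/84) − 1 ≈ 0.00748569, so r ≈ 12·0.00748569 = 8.98282%.

8.983%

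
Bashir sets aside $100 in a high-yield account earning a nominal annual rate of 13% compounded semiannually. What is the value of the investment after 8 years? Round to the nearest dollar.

Growth factor = (1 + 0.065)^16 ≈ 2.73901067.
A ≈ 100 × 2.73901067 ≈ 273.9011.

$274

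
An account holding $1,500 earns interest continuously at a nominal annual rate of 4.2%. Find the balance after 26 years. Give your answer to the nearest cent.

A = P·e^(rt) = 1,500·e^(0.042·26) = 1,500·e^1.092.
e^1.092 ≈ 2.980228573, so A ≈ 4,470.3429.

$4,470.34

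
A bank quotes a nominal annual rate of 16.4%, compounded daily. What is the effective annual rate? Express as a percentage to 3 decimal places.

17.817%

EAR = (1 + 16.4%/365)^365 − 1 = (1 + 0.000449315)^365 − 1.
(1 + 0.000449315)^365 ≈ 1.178171, so EAR ≈ 17.81709%.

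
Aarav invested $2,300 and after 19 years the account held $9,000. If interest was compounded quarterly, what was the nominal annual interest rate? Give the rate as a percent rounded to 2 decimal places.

The 76-period growth factor is 9,000/2,300 = 3.91304.
r/4 = 3.91304^(1/76) − 1 ≈ 0.0181136, so r ≈ 4·0.0181136 = 7.24545%.

7.25%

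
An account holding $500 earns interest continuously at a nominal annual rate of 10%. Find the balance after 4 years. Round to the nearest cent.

$745.91

A = P·e^(rt) = 500·e^(0.1·4) = 500·e^0.4.
e^0.4 ≈ 1.4918247, so A ≈ 745.9123.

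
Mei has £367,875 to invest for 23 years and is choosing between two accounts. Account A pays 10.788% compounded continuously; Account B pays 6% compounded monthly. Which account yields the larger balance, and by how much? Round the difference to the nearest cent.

Account A growth factor: e^(0.10788·23) = e^2.48124 ≈ 11.95608076997; balance ≈ 4,398,343.2133.
Account B growth factor: (1 + 0.005)^276 ≈ 3.961257229382; balance ≈ 1,457,247.5033.
Account A is larger by 2,941,095.7100.

Account A, by £2,941,095.71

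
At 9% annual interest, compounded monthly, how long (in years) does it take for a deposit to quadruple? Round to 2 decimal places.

(1 + 0.0075)^(12t) = 4.
12t = ln 4 / ln(1 + 0.0075) ≈ 1.3863/0.00747201 ≈ 185.5315.
t ≈ 15.4610.

15.46 years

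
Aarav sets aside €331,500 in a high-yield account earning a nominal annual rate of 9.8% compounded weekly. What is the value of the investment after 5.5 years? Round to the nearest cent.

€567,999.50

Growth factor = (1 + 0.098/52)^286 ≈ 1.71342233062.
A ≈ 331,500 × 1.71342233062 ≈ 567,999.5026.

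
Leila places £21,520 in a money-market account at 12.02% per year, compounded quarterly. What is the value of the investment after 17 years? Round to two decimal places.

£161,141.39

Periodic rate = 12.02%/4 = 0.03005; periods = 4·17 = 68.
A = 21,520·(1 + 0.03005)^68 ≈ 21,520·7.48798280761 ≈ 161,141.3900.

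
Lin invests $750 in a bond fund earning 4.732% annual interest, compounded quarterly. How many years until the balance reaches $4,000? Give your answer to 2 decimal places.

We need (1 + 0.01183)^(4t) = 5.3333, so 4t = ln 5.3333 / ln 1.01183 ≈ 142.3380.
t ≈ 142.3380/4 = 35.5845 years.

35.58 years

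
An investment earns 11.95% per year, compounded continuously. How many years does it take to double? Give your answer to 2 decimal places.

e^(0.1195t) = 2, so 0.1195t = ln 2 ≈ 0.69315.
t ≈ 0.69315/0.1195 ≈ 5.8004.

5.80 years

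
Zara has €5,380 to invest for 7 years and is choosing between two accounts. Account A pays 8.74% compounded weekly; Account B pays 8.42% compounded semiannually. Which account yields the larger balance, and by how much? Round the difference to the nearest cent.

Account A, by €330.99

A: (1 + 0.0874/52)^364 ≈ 1.842800505, so 5,380 × 1.842800505 ≈ 9,914.2667.
B: (1 + 0.0421)^14 ≈ 1.781277337, so 5,380 × 1.781277337 ≈ 9,583.2721.
Difference ≈ 330.9946 in favor of A.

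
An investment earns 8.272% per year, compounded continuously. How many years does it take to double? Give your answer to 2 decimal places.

e^(0.08272t) = 2, so 0.08272t = ln 2 ≈ 0.69315.
t ≈ 0.69315/0.08272 ≈ 8.3794.

8.38 years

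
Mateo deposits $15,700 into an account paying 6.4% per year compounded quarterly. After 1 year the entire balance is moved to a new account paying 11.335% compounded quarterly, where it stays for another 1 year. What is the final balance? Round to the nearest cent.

Phase 1: 15,700·(1 + 0.016)^4 ≈ 16,729.1735.
Phase 2: 16,729.1735·(1 + 0.0283375)^4 ≈ 18,707.5613.

$18,707.56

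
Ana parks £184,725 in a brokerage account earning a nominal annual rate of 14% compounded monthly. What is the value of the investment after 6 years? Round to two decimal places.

Growth factor = (1 + 0.14/12)^72 ≈ 2.30513162911.
A ≈ 184,725 × 2.30513162911 ≈ 425,815.4402.

£425,815.44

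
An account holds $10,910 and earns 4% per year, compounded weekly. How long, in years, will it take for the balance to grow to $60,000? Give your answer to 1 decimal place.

(1 + 0.000769231)^(52t) = 60,000/10,910 = 5.4995.
52t·ln(1 + 0.000769231) = ln(5.4995); 52t = 1.7047/0.000768935 ≈ 2216.9164.
t ≈ 42.6330 years.

42.6 years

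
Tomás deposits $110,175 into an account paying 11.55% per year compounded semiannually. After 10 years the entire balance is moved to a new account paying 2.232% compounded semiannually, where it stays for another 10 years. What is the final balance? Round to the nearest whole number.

After 10 years at 11.55%: 110,175 × 3.0736943589 ≈ 338,644.2760.
Then 10 years at 2.232%: 338,644.2760 × 1.24852609715 ≈ 422,806.2162.

$422,806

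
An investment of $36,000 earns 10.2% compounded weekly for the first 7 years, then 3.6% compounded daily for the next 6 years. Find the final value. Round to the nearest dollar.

$91,178

Phase 1: 36,000·(1 + 0.102/52)^364 ≈ 73,465.7700.
Phase 2: 73,465.7700·(1 + 0.036/365)^2190 ≈ 91,177.5708.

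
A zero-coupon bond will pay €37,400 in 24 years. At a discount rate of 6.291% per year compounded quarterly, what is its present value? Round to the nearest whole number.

Growth factor = (1 + 0.0157275)^96 ≈ 4.4731373658.
P = 37,400/4.4731373658 ≈ 8,361.0220.

€8,361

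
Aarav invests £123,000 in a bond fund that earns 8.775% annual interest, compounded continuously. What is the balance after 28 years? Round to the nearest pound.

£1,435,379

A = P·e^(rt) = 123,000·e^(0.08775·28) = 123,000·e^2.457.
e^2.457 ≈ 11.66974972438, so A ≈ 1,435,379.2161.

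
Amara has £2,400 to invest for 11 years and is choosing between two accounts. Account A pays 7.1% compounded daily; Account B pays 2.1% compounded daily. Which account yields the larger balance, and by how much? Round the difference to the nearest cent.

Account A, by £2,216.73

A: (1 + 0.071/365)^4015 ≈ 2.183488986, so 2,400 × 2.183488986 ≈ 5,240.3736.
B: (1 + 0.021/365)^4015 ≈ 1.259850868, so 2,400 × 1.259850868 ≈ 3,023.6421.
Difference ≈ 2,216.7315 in favor of A.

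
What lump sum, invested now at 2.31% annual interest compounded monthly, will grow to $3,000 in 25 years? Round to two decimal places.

$1,684.83

Periodic rate = 2.31%/12 = 0.001925; 300 periods.
P = 3,000/(1 + 0.001925)^300 ≈ 3,000/1.780590175 ≈ 1,684.8346.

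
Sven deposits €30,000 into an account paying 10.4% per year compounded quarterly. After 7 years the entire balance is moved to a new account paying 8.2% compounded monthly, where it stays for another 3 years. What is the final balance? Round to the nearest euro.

€78,654

After 7 years at 10.4%: 30,000 × 2.0517578406 ≈ 61,552.7352.
Then 3 years at 8.2%: 61,552.7352 × 1.2778299778 ≈ 78,653.9303.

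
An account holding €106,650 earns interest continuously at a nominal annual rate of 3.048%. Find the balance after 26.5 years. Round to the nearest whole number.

€239,193

A = P·e^(rt) = 106,650·e^(0.03048·26.5) = 106,650·e^0.80772.
e^0.80772 ≈ 2.24278859479, so A ≈ 239,193.4036.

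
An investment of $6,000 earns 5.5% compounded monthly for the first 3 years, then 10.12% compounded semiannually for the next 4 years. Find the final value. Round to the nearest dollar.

Phase 1: 6,000·(1 + 0.055/12)^36 ≈ 7,073.6916.
Phase 2: 7,073.6916·(1 + 0.0506)^8 ≈ 10,498.9361.

$10,499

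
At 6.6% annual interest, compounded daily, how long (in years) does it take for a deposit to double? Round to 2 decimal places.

10.50 years

(1 + 0.000180822)^(365t) = 2.
365t = ln 2 / ln(1 + 0.000180822) ≈ 0.69315/0.000180806 ≈ 3833.6605.
t ≈ 10.5032.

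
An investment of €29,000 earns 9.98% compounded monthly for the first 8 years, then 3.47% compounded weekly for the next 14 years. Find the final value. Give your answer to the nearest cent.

€104,379.37

After 8 years at 9.98%: 29,000 × 2.21465864329 ≈ 64,225.1007.
Then 14 years at 3.47%: 64,225.1007 × 1.62521153555 ≈ 104,379.3745.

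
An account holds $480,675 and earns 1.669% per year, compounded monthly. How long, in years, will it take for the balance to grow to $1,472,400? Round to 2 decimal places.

67.12 years

(1 + 0.00139083)^(12t) = 1,472,400/480,675 = 3.0632.
12t·ln(1 + 0.00139083) = ln(3.0632); 12t = 1.1195/0.00138987 ≈ 805.4423.
t ≈ 67.1202 years.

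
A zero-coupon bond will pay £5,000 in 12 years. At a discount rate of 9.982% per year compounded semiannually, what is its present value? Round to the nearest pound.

Growth factor = (1 + 0.04991)^24 ≈ 3.218471988.
P = 5,000/3.218471988 ≈ 1,553.5322.

£1,554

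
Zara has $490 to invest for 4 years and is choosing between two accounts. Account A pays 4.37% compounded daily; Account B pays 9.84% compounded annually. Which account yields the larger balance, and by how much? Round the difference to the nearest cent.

Account B, by $129.66

A: (1 + 0.0437/365)^1460 ≈ 1.19099553, so 490 × 1.19099553 ≈ 583.5878.
B: (1 + 0.0984)^4 ≈ 1.45560017, so 490 × 1.45560017 ≈ 713.2441.
Difference ≈ 129.6563 in favor of B.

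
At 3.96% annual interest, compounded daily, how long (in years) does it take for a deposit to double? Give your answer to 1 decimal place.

(1 + 0.000108493)^(365t) = 2.
365t = ln 2 / ln(1 + 0.000108493) ≈ 0.69315/0.000108487 ≈ 6389.2032.
t ≈ 17.5047.

17.5 years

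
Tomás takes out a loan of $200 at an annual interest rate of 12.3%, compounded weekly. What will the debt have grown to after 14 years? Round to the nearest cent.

Growth factor = (1 + 0.123/52)^728 ≈ 5.584341998.
A ≈ 200 × 5.584341998 ≈ 1,116.8684.

$1,116.87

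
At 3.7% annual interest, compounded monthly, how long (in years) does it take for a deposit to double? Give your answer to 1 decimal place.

(1 + 0.00308333)^(12t) = 2.
12t = ln 2 / ln(1 + 0.00308333) ≈ 0.69315/0.00307859 ≈ 225.1509.
t ≈ 18.7626.

18.8 years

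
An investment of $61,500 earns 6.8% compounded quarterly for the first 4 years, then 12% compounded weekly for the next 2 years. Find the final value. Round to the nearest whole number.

After 4 years at 6.8%: 61,500 × 1.30958968823 ≈ 80,539.7658.
Then 2 years at 12%: 80,539.7658 × 1.27089770135 ≈ 102,357.8033.

$102,358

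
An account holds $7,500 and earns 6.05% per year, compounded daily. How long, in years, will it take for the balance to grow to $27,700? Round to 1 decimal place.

21.6 years

(1 + 0.000165753)^(365t) = 27,700/7,500 = 3.6933.
365t·ln(1 + 0.000165753) = ln(3.6933); 365t = 1.3065/0.00016574 ≈ 7883.0207.
t ≈ 21.5973 years.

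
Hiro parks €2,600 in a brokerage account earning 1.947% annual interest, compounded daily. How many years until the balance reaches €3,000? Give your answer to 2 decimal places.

(1 + 0.0000533425)^(365t) = 3,000/2,600 = 1.1538.
365t·ln(1 + 0.0000533425) = ln(1.1538); 365t = 0.1431/5.3341e-05 ≈ 2682.7530.
t ≈ 7.3500 years.

7.35 years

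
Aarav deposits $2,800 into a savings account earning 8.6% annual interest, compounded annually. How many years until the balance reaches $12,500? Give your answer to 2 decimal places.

18.13 years

(1 + 0.086)^t = 12,500/2,800 = 4.4643.
t·ln(1 + 0.086) = ln(4.4643); t = 1.4961/0.0825012 ≈ 18.1344.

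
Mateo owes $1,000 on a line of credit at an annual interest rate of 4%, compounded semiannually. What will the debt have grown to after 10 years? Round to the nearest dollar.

Growth factor = (1 + 0.02)^20 ≈ 1.485947396.
A ≈ 1,000 × 1.485947396 ≈ 1,485.9474.

$1,486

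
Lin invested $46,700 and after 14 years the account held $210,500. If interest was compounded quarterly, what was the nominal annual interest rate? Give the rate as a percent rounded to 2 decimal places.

10.90%

(1 + r/4)^56 = 210,500/46,700 = 4.50749.
1 + r/4 = 4.50749^(1/56) ≈ 1.027253, so r/4 ≈ 0.027253.
r ≈ 4·0.027253 = 10.90120%.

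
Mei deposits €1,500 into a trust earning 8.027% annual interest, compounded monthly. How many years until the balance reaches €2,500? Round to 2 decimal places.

6.39 years

We need (1 + 0.00668917)^(12t) = 1.6667, so 12t = ln 1.6667 / ln 1.006689 ≈ 76.6212.
t ≈ 76.6212/12 = 6.3851 years.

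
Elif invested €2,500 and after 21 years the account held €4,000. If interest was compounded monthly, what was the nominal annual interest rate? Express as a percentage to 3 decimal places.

(1 + r/12)^252 = 4,000/2,500 = 1.6.
1 + r/12 = 1.6^(1/252) ≈ 1.001867, so r/12 ≈ 0.00186683.
r ≈ 12·0.00186683 = 2.24020%.

2.240%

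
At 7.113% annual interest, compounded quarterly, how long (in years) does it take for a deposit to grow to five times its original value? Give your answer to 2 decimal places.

22.83 years

(1 + 0.0177825)^(4t) = 5.
4t = ln 5 / ln(1 + 0.0177825) ≈ 1.6094/0.0176262 ≈ 91.3092.
t ≈ 22.8273.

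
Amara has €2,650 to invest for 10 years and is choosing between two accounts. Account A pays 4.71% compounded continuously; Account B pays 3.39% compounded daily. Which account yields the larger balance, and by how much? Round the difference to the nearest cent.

Account A growth factor: e^(0.0471·10) = e^0.471 ≈ 1.601594988; balance ≈ 4,244.2267.
Account B growth factor: (1 + 0.0339/365)^3650 ≈ 1.403521251; balance ≈ 3,719.3313.
Account A is larger by 524.8954.

Account A, by €524.90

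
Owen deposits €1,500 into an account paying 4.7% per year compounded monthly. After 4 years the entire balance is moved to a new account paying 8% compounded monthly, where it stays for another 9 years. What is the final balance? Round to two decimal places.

After 4 years at 4.7%: 1,500 × 1.206390438 ≈ 1,809.5857.
Then 9 years at 8%: 1,809.5857 × 2.049530236 ≈ 3,708.8005.

€3,708.80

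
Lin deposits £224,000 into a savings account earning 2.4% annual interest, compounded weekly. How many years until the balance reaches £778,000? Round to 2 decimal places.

51.89 years

(1 + 0.000461538)^(52t) = 778,000/224,000 = 3.4732.
52t·ln(1 + 0.000461538) = ln(3.4732); 52t = 1.2451/0.000461432 ≈ 2698.2968.
t ≈ 51.8903 years.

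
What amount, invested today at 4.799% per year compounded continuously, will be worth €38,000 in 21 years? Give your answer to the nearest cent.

P = A·e^(−rt) = 38,000·e^(−1.00779).
e^(−1.00779) ≈ 0.36502479361, so P ≈ 13,870.9422.

€13,870.94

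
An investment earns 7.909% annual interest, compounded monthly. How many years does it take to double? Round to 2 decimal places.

8.79 years

(1 + 0.00659083)^(12t) = 2.
12t = ln 2 / ln(1 + 0.00659083) ≈ 0.69315/0.00656921 ≈ 105.5146.
t ≈ 8.7929.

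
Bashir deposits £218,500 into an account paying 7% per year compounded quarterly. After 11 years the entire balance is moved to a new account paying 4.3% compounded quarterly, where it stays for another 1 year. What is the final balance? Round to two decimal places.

After 11 years at 7%: 218,500 × 2.1454301893 ≈ 468,776.4964.
Then 1 years at 4.3%: 468,776.4964 × 1.04369835754 ≈ 489,261.2593.

£489,261.26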